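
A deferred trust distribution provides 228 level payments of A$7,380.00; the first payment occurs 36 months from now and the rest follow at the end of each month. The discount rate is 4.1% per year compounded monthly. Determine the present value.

A$1,036,153.80

Ordinary annuity of 228 payments, first payment at period 36.
Periodic rate r = 0.041/12 per month; n is counted in months.
The ordinary-annuity PV formula values the stream one period before the first payment (period 35); discount that back 35 periods:
PV₀ = 7,380 × [1 − (1+r)^−228] / r × (1+r)^−35 = A$1,036,153.80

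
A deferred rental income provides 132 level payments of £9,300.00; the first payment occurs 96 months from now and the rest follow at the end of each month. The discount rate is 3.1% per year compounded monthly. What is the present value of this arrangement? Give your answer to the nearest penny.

£813,197.15

Ordinary annuity of 132 payments, first payment at period 96.
Periodic rate r = 0.031/12 per month; n is counted in months.
The ordinary-annuity PV formula values the stream one period before the first payment (period 95); discount that back 95 periods:
PV₀ = 9,300 × [1 − (1+r)^−132] / r × (1+r)^−95 = £813,197.15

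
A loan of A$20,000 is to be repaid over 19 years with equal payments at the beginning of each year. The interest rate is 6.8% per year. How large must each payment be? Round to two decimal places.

Level annuity due; solve PV = PMT × [(1 − (1+r)^−n)/r] × (1+r) for PMT.
Periodic rate r = 0.068 per year.
With n = 19: PMT = 20,000 / ([(1 − (1+r)^−n)/r] × (1+r)) = A$1,784.77

A$1,784.77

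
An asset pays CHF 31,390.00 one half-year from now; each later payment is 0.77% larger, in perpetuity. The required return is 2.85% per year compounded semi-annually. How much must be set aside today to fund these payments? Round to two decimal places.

CHF 4,792,366.41

Periodic rate r = 0.0285/2 per half-year.
Growing perpetuity (Gordon): PV = PMT₁ / (r − g) = 31,390 / (r − 0.0077) = CHF 4,792,366.41.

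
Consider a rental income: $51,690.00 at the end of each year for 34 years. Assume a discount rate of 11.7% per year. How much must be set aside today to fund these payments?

$431,528.60

This is an ordinary annuity: 34 payments of $51,690.00 at the end of each year.
Periodic rate r = 0.117 per year.
PV = PMT × [(1 − (1+r)^−n)/r] = 51,690 × [1 − (1+r)^−34] / r = $431,528.60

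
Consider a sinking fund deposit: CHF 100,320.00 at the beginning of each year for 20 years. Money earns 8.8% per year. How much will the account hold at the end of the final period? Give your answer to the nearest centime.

This is an annuity due: 20 deposits of CHF 100,320.00 at the beginning of each year.
Periodic rate r = 0.088 per year.
FV = PMT × [((1+r)^n − 1)/r] × (1+r) = 100,320 × [(1+r)^20 − 1] / r × (1+r) = CHF 5,460,248.54

CHF 5,460,248.54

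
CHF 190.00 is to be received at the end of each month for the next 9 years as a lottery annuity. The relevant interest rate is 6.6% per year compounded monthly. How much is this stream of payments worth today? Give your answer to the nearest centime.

This is an ordinary annuity: 108 payments of CHF 190.00 at the end of each month.
Periodic rate r = 0.066/12 per month; n is counted in months.
PV = PMT × [(1 − (1+r)^−n)/r] = 190 × [1 − (1+r)^−108] / r = CHF 15,441.34

CHF 15,441.34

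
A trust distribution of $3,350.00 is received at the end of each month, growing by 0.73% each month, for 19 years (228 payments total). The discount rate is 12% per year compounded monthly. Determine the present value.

$566,799.61

Periodic rate r = 0.12/12 per month; n is counted in months.
Growing ordinary annuity: PV = PMT₁ × [1 − ((1+g)/(1+r))^n] / (r − g) = 3,350 × [1 − ((1+0.0073)/(1+r))^228] / (r − 0.0073) = $566,799.61.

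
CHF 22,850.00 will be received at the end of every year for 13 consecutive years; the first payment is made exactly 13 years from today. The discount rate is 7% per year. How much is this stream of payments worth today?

Ordinary annuity of 13 payments, first payment at period 13.
Periodic rate r = 0.07 per year.
The ordinary-annuity PV formula values the stream one period before the first payment (period 12); discount that back 12 periods:
PV₀ = 22,850 × [1 − (1+r)^−13] / r × (1+r)^−12 = CHF 84,793.99

CHF 84,793.99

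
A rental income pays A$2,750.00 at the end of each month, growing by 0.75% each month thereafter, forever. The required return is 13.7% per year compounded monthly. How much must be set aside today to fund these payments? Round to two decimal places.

Periodic rate r = 0.137/12 per month.
Growing perpetuity (Gordon): PV = PMT₁ / (r − g) = 2,750 / (r − 0.0075) = A$702,127.66.

A$702,127.66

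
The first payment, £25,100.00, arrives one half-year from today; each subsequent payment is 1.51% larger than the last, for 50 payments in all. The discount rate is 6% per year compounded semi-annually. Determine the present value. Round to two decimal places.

Periodic rate r = 0.06/2 per half-year; n is counted in half-years.
Growing ordinary annuity: PV = PMT₁ × [1 − ((1+g)/(1+r))^n] / (r − g) = 25,100 × [1 − ((1+0.0151)/(1+r))^50] / (r − 0.0151) = £871,606.70.

£871,606.70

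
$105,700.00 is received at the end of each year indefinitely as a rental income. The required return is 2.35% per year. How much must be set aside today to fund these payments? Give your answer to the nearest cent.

Periodic rate r = 0.0235 per year.
Level perpetuity: PV = PMT / r = 105,700 / (0.0235) = $4,497,872.34.

$4,497,872.34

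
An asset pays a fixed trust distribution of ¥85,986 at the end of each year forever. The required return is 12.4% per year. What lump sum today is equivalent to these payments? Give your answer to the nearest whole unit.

¥693,435

Periodic rate r = 0.124 per year.
Level perpetuity: PV = PMT / r = 85,986 / (0.124) = ¥693,435.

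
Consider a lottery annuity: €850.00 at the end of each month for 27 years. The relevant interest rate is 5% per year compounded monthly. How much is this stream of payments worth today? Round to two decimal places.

This is an ordinary annuity: 324 payments of €850.00 at the end of each month.
Periodic rate r = 0.05/12 per month; n is counted in months.
PV = PMT × [(1 − (1+r)^−n)/r] = 850 × [1 − (1+r)^−324] / r = €150,966.45

€150,966.45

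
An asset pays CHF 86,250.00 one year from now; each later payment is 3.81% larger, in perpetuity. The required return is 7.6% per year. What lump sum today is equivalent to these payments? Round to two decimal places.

CHF 2,275,725.59

Periodic rate r = 0.076 per year.
Growing perpetuity (Gordon): PV = PMT₁ / (r − g) = 86,250 / (r − 0.0381) = CHF 2,275,725.59.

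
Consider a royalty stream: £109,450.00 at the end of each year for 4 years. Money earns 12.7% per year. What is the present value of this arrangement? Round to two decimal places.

This is an ordinary annuity: 4 payments of £109,450.00 at the end of each year.
Periodic rate r = 0.127 per year.
PV = PMT × [(1 − (1+r)^−n)/r] = 109,450 × [1 − (1+r)^−4] / r = £327,595.65

£327,595.65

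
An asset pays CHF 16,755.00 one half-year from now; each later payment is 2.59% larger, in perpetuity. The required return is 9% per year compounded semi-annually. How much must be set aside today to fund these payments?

Periodic rate r = 0.09/2 per half-year.
Growing perpetuity (Gordon): PV = PMT₁ / (r − g) = 16,755 / (r − 0.0259) = CHF 877,225.13.

CHF 877,225.13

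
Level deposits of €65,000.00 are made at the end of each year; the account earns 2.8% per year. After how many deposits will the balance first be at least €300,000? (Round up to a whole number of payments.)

Periodic rate r = 0.028 per year.
Ordinary annuity FV: 300,000 = 65,000 × [((1+r)^n − 1)/r].
(1+r)^n = 1 + 300,000 × r / 65,000, so n = ln(1 + 300,000·r/65,000) / ln(1+r) = 4.40.
Round up to a whole number of payments: n = 5.

5 payments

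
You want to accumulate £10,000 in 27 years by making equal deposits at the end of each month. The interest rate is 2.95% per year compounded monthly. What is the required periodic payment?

Level ordinary annuity; solve FV = PMT × [((1+r)^n − 1)/r] for PMT.
Periodic rate r = 0.0295/12 per month; n is counted in months.
With n = 324: PMT = 10,000 / ([((1+r)^n − 1)/r]) = £20.22

£20.22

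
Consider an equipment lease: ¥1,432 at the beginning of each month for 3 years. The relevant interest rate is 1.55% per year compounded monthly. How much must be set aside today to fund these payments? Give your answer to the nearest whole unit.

¥50,405

This is an annuity due: 36 payments of ¥1,432 at the beginning of each month.
Periodic rate r = 0.0155/12 per month; n is counted in months.
PV = PMT × [(1 − (1+r)^−n)/r] × (1+r) = 1,432 × [1 − (1+r)^−36] / r × (1+r) = ¥50,405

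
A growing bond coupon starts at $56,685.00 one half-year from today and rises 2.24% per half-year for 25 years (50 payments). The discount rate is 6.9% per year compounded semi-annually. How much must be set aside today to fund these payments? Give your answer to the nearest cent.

Periodic rate r = 0.069/2 per half-year; n is counted in half-years.
Growing ordinary annuity: PV = PMT₁ × [1 − ((1+g)/(1+r))^n] / (r − g) = 56,685 × [1 − ((1+0.0224)/(1+r))^50] / (r − 0.0224) = $2,083,353.06.

$2,083,353.06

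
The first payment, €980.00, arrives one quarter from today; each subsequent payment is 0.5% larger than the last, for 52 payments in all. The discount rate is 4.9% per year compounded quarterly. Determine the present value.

Periodic rate r = 0.049/4 per quarter; n is counted in quarters.
Growing ordinary annuity: PV = PMT₁ × [1 − ((1+g)/(1+r))^n] / (r − g) = 980 × [1 − ((1+0.005)/(1+r))^52] / (r − 0.005) = €42,156.25.

€42,156.25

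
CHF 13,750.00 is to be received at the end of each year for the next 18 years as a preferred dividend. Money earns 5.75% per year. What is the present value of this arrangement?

CHF 151,715.01

This is an ordinary annuity: 18 payments of CHF 13,750.00 at the end of each year.
Periodic rate r = 0.0575 per year.
PV = PMT × [(1 − (1+r)^−n)/r] = 13,750 × [1 − (1+r)^−18] / r = CHF 151,715.01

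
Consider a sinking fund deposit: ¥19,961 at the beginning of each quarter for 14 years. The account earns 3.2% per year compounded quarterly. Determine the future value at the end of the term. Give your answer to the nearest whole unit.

¥1,414,462

This is an annuity due: 56 deposits of ¥19,961 at the beginning of each quarter.
Periodic rate r = 0.032/4 per quarter; n is counted in quarters.
FV = PMT × [((1+r)^n − 1)/r] × (1+r) = 19,961 × [(1+r)^56 − 1] / r × (1+r) = ¥1,414,462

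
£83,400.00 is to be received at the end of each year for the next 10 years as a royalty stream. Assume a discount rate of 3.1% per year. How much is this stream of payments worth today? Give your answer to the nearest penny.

This is an ordinary annuity: 10 payments of £83,400.00 at the end of each year.
Periodic rate r = 0.031 per year.
PV = PMT × [(1 − (1+r)^−n)/r] = 83,400 × [1 − (1+r)^−10] / r = £707,802.00

£707,802.00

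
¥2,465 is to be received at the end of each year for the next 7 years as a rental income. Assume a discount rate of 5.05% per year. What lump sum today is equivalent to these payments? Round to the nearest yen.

¥14,238

This is an ordinary annuity: 7 payments of ¥2,465 at the end of each year.
Periodic rate r = 0.0505 per year.
PV = PMT × [(1 − (1+r)^−n)/r] = 2,465 × [1 − (1+r)^−7] / r = ¥14,238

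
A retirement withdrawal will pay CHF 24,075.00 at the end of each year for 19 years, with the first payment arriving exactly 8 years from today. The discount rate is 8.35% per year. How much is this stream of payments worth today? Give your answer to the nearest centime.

CHF 128,629.78

Ordinary annuity of 19 payments, first payment at period 8.
Periodic rate r = 0.0835 per year.
The ordinary-annuity PV formula values the stream one period before the first payment (period 7); discount that back 7 periods:
PV₀ = 24,075 × [1 − (1+r)^−19] / r × (1+r)^−7 = CHF 128,629.78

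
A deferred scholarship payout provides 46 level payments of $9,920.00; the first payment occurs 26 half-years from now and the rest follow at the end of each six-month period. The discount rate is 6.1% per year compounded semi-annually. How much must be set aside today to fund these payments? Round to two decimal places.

$114,935.46

Ordinary annuity of 46 payments, first payment at period 26.
Periodic rate r = 0.061/2 per half-year; n is counted in half-years.
The ordinary-annuity PV formula values the stream one period before the first payment (period 25); discount that back 25 periods:
PV₀ = 9,920 × [1 − (1+r)^−46] / r × (1+r)^−25 = $114,935.46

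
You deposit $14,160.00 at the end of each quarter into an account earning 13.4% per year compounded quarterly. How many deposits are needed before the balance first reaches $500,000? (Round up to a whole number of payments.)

24 payments

Periodic rate r = 0.134/4 per quarter; n is counted in quarters.
Ordinary annuity FV: 500,000 = 14,160 × [((1+r)^n − 1)/r].
(1+r)^n = 1 + 500,000 × r / 14,160, so n = ln(1 + 500,000·r/14,160) / ln(1+r) = 23.69.
Round up to a whole number of payments: n = 24.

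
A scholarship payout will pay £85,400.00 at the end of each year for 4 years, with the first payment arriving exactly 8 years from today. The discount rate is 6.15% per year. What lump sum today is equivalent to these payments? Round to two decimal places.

Ordinary annuity of 4 payments, first payment at period 8.
Periodic rate r = 0.0615 per year.
The ordinary-annuity PV formula values the stream one period before the first payment (period 7); discount that back 7 periods:
PV₀ = 85,400 × [1 − (1+r)^−4] / r × (1+r)^−7 = £194,197.78

£194,197.78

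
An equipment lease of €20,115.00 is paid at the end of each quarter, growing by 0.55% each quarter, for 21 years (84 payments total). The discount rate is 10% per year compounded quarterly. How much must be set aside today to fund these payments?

€826,055.87

Periodic rate r = 0.1/4 per quarter; n is counted in quarters.
Growing ordinary annuity: PV = PMT₁ × [1 − ((1+g)/(1+r))^n] / (r − g) = 20,115 × [1 − ((1+0.0055)/(1+r))^84] / (r − 0.0055) = €826,055.87.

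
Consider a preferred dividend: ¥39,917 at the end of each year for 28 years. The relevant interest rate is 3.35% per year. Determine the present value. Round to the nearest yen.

¥717,944

This is an ordinary annuity: 28 payments of ¥39,917 at the end of each year.
Periodic rate r = 0.0335 per year.
PV = PMT × [(1 − (1+r)^−n)/r] = 39,917 × [1 − (1+r)^−28] / r = ¥717,944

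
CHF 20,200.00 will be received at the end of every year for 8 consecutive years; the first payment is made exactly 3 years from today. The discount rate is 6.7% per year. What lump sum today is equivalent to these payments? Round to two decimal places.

Ordinary annuity of 8 payments, first payment at period 3.
Periodic rate r = 0.067 per year.
The ordinary-annuity PV formula values the stream one period before the first payment (period 2); discount that back 2 periods:
PV₀ = 20,200 × [1 − (1+r)^−8] / r × (1+r)^−2 = CHF 107,190.50

CHF 107,190.50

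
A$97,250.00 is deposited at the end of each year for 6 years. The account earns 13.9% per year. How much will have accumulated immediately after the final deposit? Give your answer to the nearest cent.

This is an ordinary annuity: 6 deposits of A$97,250.00 at the end of each year.
Periodic rate r = 0.139 per year.
FV = PMT × [((1+r)^n − 1)/r] = 97,250 × [(1+r)^6 − 1] / r = A$827,986.11

A$827,986.11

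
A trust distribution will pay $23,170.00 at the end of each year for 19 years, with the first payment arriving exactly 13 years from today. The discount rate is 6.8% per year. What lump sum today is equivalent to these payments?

$110,394.49

Ordinary annuity of 19 payments, first payment at period 13.
Periodic rate r = 0.068 per year.
The ordinary-annuity PV formula values the stream one period before the first payment (period 12); discount that back 12 periods:
PV₀ = 23,170 × [1 − (1+r)^−19] / r × (1+r)^−12 = $110,394.49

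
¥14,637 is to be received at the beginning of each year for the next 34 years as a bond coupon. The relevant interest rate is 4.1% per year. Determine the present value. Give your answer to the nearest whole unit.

¥276,840

This is an annuity due: 34 payments of ¥14,637 at the beginning of each year.
Periodic rate r = 0.041 per year.
PV = PMT × [(1 − (1+r)^−n)/r] × (1+r) = 14,637 × [1 − (1+r)^−34] / r × (1+r) = ¥276,840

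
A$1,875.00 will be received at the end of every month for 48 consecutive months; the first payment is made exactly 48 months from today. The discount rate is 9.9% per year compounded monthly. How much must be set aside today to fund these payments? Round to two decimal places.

A$50,341.20

Ordinary annuity of 48 payments, first payment at period 48.
Periodic rate r = 0.099/12 per month; n is counted in months.
The ordinary-annuity PV formula values the stream one period before the first payment (period 47); discount that back 47 periods:
PV₀ = 1,875 × [1 − (1+r)^−48] / r × (1+r)^−47 = A$50,341.20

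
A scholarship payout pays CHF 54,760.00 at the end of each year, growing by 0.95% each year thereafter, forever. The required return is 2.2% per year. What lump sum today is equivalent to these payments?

CHF 4,380,800.00

Periodic rate r = 0.022 per year.
Growing perpetuity (Gordon): PV = PMT₁ / (r − g) = 54,760 / (r − 0.0095) = CHF 4,380,800.00.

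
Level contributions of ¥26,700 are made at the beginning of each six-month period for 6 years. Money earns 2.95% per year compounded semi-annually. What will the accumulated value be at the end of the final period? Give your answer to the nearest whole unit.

¥352,843

This is an annuity due: 12 deposits of ¥26,700 at the beginning of each six-month period.
Periodic rate r = 0.0295/2 per half-year; n is counted in half-years.
FV = PMT × [((1+r)^n − 1)/r] × (1+r) = 26,700 × [(1+r)^12 − 1] / r × (1+r) = ¥352,843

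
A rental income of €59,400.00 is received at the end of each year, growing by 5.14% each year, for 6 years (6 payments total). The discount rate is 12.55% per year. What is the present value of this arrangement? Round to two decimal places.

€268,894.43

Periodic rate r = 0.1255 per year.
Growing ordinary annuity: PV = PMT₁ × [1 − ((1+g)/(1+r))^n] / (r − g) = 59,400 × [1 − ((1+0.0514)/(1+r))^6] / (r − 0.0514) = €268,894.43.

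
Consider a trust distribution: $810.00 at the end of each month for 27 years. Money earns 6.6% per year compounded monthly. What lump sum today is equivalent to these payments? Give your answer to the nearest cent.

This is an ordinary annuity: 324 payments of $810.00 at the end of each month.
Periodic rate r = 0.066/12 per month; n is counted in months.
PV = PMT × [(1 − (1+r)^−n)/r] = 810 × [1 − (1+r)^−324] / r = $122,365.23

$122,365.23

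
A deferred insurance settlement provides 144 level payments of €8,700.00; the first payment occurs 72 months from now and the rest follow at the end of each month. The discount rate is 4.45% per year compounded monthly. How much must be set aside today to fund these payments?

€745,297.80

Ordinary annuity of 144 payments, first payment at period 72.
Periodic rate r = 0.0445/12 per month; n is counted in months.
The ordinary-annuity PV formula values the stream one period before the first payment (period 71); discount that back 71 periods:
PV₀ = 8,700 × [1 − (1+r)^−144] / r × (1+r)^−71 = €745,297.80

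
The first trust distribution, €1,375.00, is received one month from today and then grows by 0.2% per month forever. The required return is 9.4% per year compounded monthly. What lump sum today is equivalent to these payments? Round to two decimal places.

€235,714.29

Periodic rate r = 0.094/12 per month.
Growing perpetuity (Gordon): PV = PMT₁ / (r − g) = 1,375 / (r − 0.002) = €235,714.29.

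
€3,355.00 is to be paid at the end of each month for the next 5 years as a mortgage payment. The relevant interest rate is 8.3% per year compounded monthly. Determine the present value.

This is an ordinary annuity: 60 payments of €3,355.00 at the end of each month.
Periodic rate r = 0.083/12 per month; n is counted in months.
PV = PMT × [(1 − (1+r)^−n)/r] = 3,355 × [1 − (1+r)^−60] / r = €164,297.50

€164,297.50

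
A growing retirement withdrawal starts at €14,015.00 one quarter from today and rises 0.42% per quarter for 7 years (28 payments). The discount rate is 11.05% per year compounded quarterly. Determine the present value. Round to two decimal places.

€284,596.36

Periodic rate r = 0.1105/4 per quarter; n is counted in quarters.
Growing ordinary annuity: PV = PMT₁ × [1 − ((1+g)/(1+r))^n] / (r − g) = 14,015 × [1 − ((1+0.0042)/(1+r))^28] / (r − 0.0042) = €284,596.36.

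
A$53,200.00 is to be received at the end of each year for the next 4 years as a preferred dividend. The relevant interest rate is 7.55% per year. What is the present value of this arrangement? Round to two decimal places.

This is an ordinary annuity: 4 payments of A$53,200.00 at the end of each year.
Periodic rate r = 0.0755 per year.
PV = PMT × [(1 − (1+r)^−n)/r] = 53,200 × [1 − (1+r)^−4] / r = A$177,984.63

A$177,984.63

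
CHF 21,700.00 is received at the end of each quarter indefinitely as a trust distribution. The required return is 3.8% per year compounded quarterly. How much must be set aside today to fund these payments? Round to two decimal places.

Periodic rate r = 0.038/4 per quarter.
Level perpetuity: PV = PMT / r = 21,700 / (0.038/4) = CHF 2,284,210.53.

CHF 2,284,210.53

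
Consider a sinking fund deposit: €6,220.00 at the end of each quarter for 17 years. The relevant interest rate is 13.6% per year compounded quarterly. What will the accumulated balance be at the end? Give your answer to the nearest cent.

€1,594,143.42

This is an ordinary annuity: 68 deposits of €6,220.00 at the end of each quarter.
Periodic rate r = 0.136/4 per quarter; n is counted in quarters.
FV = PMT × [((1+r)^n − 1)/r] = 6,220 × [(1+r)^68 − 1] / r = €1,594,143.42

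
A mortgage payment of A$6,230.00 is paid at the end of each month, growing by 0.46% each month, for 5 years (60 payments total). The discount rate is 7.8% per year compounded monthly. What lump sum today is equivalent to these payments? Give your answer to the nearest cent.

A$351,439.16

Periodic rate r = 0.078/12 per month; n is counted in months.
Growing ordinary annuity: PV = PMT₁ × [1 − ((1+g)/(1+r))^n] / (r − g) = 6,230 × [1 − ((1+0.0046)/(1+r))^60] / (r − 0.0046) = A$351,439.16.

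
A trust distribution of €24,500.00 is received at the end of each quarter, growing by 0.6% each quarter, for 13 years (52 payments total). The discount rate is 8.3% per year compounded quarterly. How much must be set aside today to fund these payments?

€881,795.58

Periodic rate r = 0.083/4 per quarter; n is counted in quarters.
Growing ordinary annuity: PV = PMT₁ × [1 − ((1+g)/(1+r))^n] / (r − g) = 24,500 × [1 − ((1+0.006)/(1+r))^52] / (r − 0.006) = €881,795.58.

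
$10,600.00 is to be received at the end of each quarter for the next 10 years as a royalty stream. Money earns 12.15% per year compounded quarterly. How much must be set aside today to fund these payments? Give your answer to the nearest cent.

This is an ordinary annuity: 40 payments of $10,600.00 at the end of each quarter.
Periodic rate r = 0.1215/4 per quarter; n is counted in quarters.
PV = PMT × [(1 − (1+r)^−n)/r] = 10,600 × [1 − (1+r)^−40] / r = $243,538.07

$243,538.07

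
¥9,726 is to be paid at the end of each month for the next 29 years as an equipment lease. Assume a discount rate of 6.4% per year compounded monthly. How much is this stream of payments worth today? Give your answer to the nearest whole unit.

This is an ordinary annuity: 348 payments of ¥9,726 at the end of each month.
Periodic rate r = 0.064/12 per month; n is counted in months.
PV = PMT × [(1 − (1+r)^−n)/r] = 9,726 × [1 − (1+r)^−348] / r = ¥1,537,190

¥1,537,190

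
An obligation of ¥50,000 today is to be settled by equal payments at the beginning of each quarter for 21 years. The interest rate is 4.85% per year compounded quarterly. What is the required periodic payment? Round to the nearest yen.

Level annuity due; solve PV = PMT × [(1 − (1+r)^−n)/r] × (1+r) for PMT.
Periodic rate r = 0.0485/4 per quarter; n is counted in quarters.
With n = 84: PMT = 50,000 / ([(1 − (1+r)^−n)/r] × (1+r)) = ¥941

¥941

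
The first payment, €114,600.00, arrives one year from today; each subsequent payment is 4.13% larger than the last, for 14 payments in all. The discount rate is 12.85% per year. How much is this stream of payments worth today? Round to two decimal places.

€887,926.99

Periodic rate r = 0.1285 per year.
Growing ordinary annuity: PV = PMT₁ × [1 − ((1+g)/(1+r))^n] / (r − g) = 114,600 × [1 − ((1+0.0413)/(1+r))^14] / (r − 0.0413) = €887,926.99.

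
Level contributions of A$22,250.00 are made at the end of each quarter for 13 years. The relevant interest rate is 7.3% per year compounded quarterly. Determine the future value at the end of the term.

This is an ordinary annuity: 52 deposits of A$22,250.00 at the end of each quarter.
Periodic rate r = 0.073/4 per quarter; n is counted in quarters.
FV = PMT × [((1+r)^n − 1)/r] = 22,250 × [(1+r)^52 − 1] / r = A$1,903,282.19

A$1,903,282.19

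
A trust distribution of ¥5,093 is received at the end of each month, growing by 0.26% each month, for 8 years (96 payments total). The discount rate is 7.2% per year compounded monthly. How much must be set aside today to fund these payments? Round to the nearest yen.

Periodic rate r = 0.072/12 per month; n is counted in months.
Growing ordinary annuity: PV = PMT₁ × [1 − ((1+g)/(1+r))^n] / (r − g) = 5,093 × [1 − ((1+0.0026)/(1+r))^96] / (r − 0.0026) = ¥415,641.

¥415,641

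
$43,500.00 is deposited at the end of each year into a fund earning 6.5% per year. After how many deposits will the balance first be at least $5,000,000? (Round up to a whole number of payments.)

34 payments

Periodic rate r = 0.065 per year.
Ordinary annuity FV: 5,000,000 = 43,500 × [((1+r)^n − 1)/r].
(1+r)^n = 1 + 5,000,000 × r / 43,500, so n = ln(1 + 5,000,000·r/43,500) / ln(1+r) = 33.93.
Round up to a whole number of payments: n = 34.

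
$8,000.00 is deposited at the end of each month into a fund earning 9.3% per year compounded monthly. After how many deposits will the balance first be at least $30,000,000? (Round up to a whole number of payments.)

441 payments

Periodic rate r = 0.093/12 per month; n is counted in months.
Ordinary annuity FV: 30,000,000 = 8,000 × [((1+r)^n − 1)/r].
(1+r)^n = 1 + 30,000,000 × r / 8,000, so n = ln(1 + 30,000,000·r/8,000) / ln(1+r) = 440.83.
Round up to a whole number of payments: n = 441.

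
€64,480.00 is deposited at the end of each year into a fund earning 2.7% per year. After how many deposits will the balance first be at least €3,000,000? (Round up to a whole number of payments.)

Periodic rate r = 0.027 per year.
Ordinary annuity FV: 3,000,000 = 64,480 × [((1+r)^n − 1)/r].
(1+r)^n = 1 + 3,000,000 × r / 64,480, so n = ln(1 + 3,000,000·r/64,480) / ln(1+r) = 30.54.
Round up to a whole number of payments: n = 31.

31 payments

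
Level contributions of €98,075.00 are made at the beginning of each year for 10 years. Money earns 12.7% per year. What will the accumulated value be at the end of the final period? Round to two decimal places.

€2,006,533.91

This is an annuity due: 10 deposits of €98,075.00 at the beginning of each year.
Periodic rate r = 0.127 per year.
FV = PMT × [((1+r)^n − 1)/r] × (1+r) = 98,075 × [(1+r)^10 − 1] / r × (1+r) = €2,006,533.91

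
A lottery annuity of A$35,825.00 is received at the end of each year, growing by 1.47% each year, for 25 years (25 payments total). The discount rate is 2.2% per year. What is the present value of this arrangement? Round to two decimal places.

Periodic rate r = 0.022 per year.
Growing ordinary annuity: PV = PMT₁ × [1 − ((1+g)/(1+r))^n] / (r − g) = 35,825 × [1 − ((1+0.0147)/(1+r))^25] / (r − 0.0147) = A$805,186.67.

A$805,186.67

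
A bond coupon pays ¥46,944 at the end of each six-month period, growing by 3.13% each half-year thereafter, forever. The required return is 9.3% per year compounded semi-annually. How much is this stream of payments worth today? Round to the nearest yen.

Periodic rate r = 0.093/2 per half-year.
Growing perpetuity (Gordon): PV = PMT₁ / (r − g) = 46,944 / (r − 0.0313) = ¥3,088,421.

¥3,088,421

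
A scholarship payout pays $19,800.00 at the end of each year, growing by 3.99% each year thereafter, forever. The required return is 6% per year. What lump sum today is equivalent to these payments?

Periodic rate r = 0.06 per year.
Growing perpetuity (Gordon): PV = PMT₁ / (r − g) = 19,800 / (r − 0.0399) = $985,074.63.

$985,074.63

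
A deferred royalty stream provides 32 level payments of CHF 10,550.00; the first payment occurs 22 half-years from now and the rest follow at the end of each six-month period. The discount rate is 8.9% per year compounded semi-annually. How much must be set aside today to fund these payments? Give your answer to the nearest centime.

Ordinary annuity of 32 payments, first payment at period 22.
Periodic rate r = 0.089/2 per half-year; n is counted in half-years.
The ordinary-annuity PV formula values the stream one period before the first payment (period 21); discount that back 21 periods:
PV₀ = 10,550 × [1 − (1+r)^−32] / r × (1+r)^−21 = CHF 71,429.10

CHF 71,429.10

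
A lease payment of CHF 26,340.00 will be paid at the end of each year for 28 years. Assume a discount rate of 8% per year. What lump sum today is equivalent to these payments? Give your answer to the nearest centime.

CHF 291,085.41

This is an ordinary annuity: 28 payments of CHF 26,340.00 at the end of each year.
Periodic rate r = 0.08 per year.
PV = PMT × [(1 − (1+r)^−n)/r] = 26,340 × [1 − (1+r)^−28] / r = CHF 291,085.41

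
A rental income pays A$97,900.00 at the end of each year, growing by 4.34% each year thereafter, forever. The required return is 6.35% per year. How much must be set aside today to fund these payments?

Periodic rate r = 0.0635 per year.
Growing perpetuity (Gordon): PV = PMT₁ / (r − g) = 97,900 / (r − 0.0434) = A$4,870,646.77.

A$4,870,646.77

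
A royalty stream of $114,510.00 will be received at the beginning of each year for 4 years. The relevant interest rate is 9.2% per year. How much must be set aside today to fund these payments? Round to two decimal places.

This is an annuity due: 4 payments of $114,510.00 at the beginning of each year.
Periodic rate r = 0.092 per year.
PV = PMT × [(1 − (1+r)^−n)/r] × (1+r) = 114,510 × [1 − (1+r)^−4] / r × (1+r) = $403,338.47

$403,338.47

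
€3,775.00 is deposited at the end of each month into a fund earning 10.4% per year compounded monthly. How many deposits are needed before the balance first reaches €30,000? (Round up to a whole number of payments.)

Periodic rate r = 0.104/12 per month; n is counted in months.
Ordinary annuity FV: 30,000 = 3,775 × [((1+r)^n − 1)/r].
(1+r)^n = 1 + 30,000 × r / 3,775, so n = ln(1 + 30,000·r/3,775) / ln(1+r) = 7.72.
Round up to a whole number of payments: n = 8.

8 payments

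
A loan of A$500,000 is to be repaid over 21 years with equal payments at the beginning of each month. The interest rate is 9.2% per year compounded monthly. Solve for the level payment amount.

Level annuity due; solve PV = PMT × [(1 − (1+r)^−n)/r] × (1+r) for PMT.
Periodic rate r = 0.092/12 per month; n is counted in months.
With n = 252: PMT = 500,000 / ([(1 − (1+r)^−n)/r] × (1+r)) = A$4,454.16

A$4,454.16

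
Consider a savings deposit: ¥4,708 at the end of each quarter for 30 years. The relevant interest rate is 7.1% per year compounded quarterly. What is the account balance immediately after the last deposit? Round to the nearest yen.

This is an ordinary annuity: 120 deposits of ¥4,708 at the end of each quarter.
Periodic rate r = 0.071/4 per quarter; n is counted in quarters.
FV = PMT × [((1+r)^n − 1)/r] = 4,708 × [(1+r)^120 − 1] / r = ¥1,925,403

¥1,925,403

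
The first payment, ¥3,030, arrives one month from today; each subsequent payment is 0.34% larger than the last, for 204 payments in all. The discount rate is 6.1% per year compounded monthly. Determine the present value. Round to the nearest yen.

¥521,309

Periodic rate r = 0.061/12 per month; n is counted in months.
Growing ordinary annuity: PV = PMT₁ × [1 − ((1+g)/(1+r))^n] / (r − g) = 3,030 × [1 − ((1+0.0034)/(1+r))^204] / (r − 0.0034) = ¥521,309.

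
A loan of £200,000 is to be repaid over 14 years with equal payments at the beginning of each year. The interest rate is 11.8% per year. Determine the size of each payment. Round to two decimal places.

£26,713.80

Level annuity due; solve PV = PMT × [(1 − (1+r)^−n)/r] × (1+r) for PMT.
Periodic rate r = 0.118 per year.
With n = 14: PMT = 200,000 / ([(1 − (1+r)^−n)/r] × (1+r)) = £26,713.80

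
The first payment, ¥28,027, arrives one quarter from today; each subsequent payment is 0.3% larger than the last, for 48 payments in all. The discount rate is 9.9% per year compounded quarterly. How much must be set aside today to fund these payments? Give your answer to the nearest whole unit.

¥828,445

Periodic rate r = 0.099/4 per quarter; n is counted in quarters.
Growing ordinary annuity: PV = PMT₁ × [1 − ((1+g)/(1+r))^n] / (r − g) = 28,027 × [1 − ((1+0.003)/(1+r))^48] / (r − 0.003) = ¥828,445.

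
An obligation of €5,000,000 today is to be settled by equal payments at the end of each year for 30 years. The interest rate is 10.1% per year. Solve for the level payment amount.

Level ordinary annuity; solve PV = PMT × [(1 − (1+r)^−n)/r] for PMT.
Periodic rate r = 0.101 per year.
With n = 30: PMT = 5,000,000 / ([(1 − (1+r)^−n)/r]) = €534,825.85

€534,825.85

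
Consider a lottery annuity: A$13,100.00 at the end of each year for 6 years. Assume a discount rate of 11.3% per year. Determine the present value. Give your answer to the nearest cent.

A$54,944.37

This is an ordinary annuity: 6 payments of A$13,100.00 at the end of each year.
Periodic rate r = 0.113 per year.
PV = PMT × [(1 − (1+r)^−n)/r] = 13,100 × [1 − (1+r)^−6] / r = A$54,944.37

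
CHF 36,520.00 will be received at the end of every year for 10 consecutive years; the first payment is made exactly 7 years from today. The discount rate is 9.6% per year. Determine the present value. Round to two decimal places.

CHF 131,721.84

Ordinary annuity of 10 payments, first payment at period 7.
Periodic rate r = 0.096 per year.
The ordinary-annuity PV formula values the stream one period before the first payment (period 6); discount that back 6 periods:
PV₀ = 36,520 × [1 − (1+r)^−10] / r × (1+r)^−6 = CHF 131,721.84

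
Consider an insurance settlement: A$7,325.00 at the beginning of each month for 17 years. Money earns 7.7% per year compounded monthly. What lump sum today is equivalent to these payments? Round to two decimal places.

A$837,281.15

This is an annuity due: 204 payments of A$7,325.00 at the beginning of each month.
Periodic rate r = 0.077/12 per month; n is counted in months.
PV = PMT × [(1 − (1+r)^−n)/r] × (1+r) = 7,325 × [1 − (1+r)^−204] / r × (1+r) = A$837,281.15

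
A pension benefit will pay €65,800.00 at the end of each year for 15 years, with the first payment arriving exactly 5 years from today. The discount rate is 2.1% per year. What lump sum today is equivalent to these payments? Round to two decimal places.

€772,249.35

Ordinary annuity of 15 payments, first payment at period 5.
Periodic rate r = 0.021 per year.
The ordinary-annuity PV formula values the stream one period before the first payment (period 4); discount that back 4 periods:
PV₀ = 65,800 × [1 − (1+r)^−15] / r × (1+r)^−4 = €772,249.35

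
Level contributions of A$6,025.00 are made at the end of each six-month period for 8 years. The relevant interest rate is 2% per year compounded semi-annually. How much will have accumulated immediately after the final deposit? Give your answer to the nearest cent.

A$103,978.63

This is an ordinary annuity: 16 deposits of A$6,025.00 at the end of each six-month period.
Periodic rate r = 0.02/2 per half-year; n is counted in half-years.
FV = PMT × [((1+r)^n − 1)/r] = 6,025 × [(1+r)^16 − 1] / r = A$103,978.63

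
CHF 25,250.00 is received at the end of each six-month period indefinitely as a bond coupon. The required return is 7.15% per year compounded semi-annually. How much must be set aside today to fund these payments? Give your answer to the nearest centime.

CHF 706,293.71

Periodic rate r = 0.0715/2 per half-year.
Level perpetuity: PV = PMT / r = 25,250 / (0.0715/2) = CHF 706,293.71.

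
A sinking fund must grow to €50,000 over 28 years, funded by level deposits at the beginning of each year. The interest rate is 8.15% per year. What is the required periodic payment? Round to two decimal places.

Level annuity due; solve FV = PMT × [((1+r)^n − 1)/r] × (1+r) for PMT.
Periodic rate r = 0.0815 per year.
With n = 28: PMT = 50,000 / ([((1+r)^n − 1)/r] × (1+r)) = €472.82

€472.82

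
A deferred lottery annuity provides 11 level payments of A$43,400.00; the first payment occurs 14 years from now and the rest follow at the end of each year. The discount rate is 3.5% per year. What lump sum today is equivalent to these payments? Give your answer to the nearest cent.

Ordinary annuity of 11 payments, first payment at period 14.
Periodic rate r = 0.035 per year.
The ordinary-annuity PV formula values the stream one period before the first payment (period 13); discount that back 13 periods:
PV₀ = 43,400 × [1 − (1+r)^−11] / r × (1+r)^−13 = A$249,794.30

A$249,794.30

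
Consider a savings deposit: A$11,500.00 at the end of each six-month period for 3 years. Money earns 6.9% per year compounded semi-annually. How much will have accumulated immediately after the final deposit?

A$75,232.19

This is an ordinary annuity: 6 deposits of A$11,500.00 at the end of each six-month period.
Periodic rate r = 0.069/2 per half-year; n is counted in half-years.
FV = PMT × [((1+r)^n − 1)/r] = 11,500 × [(1+r)^6 − 1] / r = A$75,232.19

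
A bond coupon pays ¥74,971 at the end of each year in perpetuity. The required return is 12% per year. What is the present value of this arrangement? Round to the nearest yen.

¥624,758

Periodic rate r = 0.12 per year.
Level perpetuity: PV = PMT / r = 74,971 / (0.12) = ¥624,758.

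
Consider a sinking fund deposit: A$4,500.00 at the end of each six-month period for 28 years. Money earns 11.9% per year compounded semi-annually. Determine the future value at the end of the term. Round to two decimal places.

A$1,849,009.12

This is an ordinary annuity: 56 deposits of A$4,500.00 at the end of each six-month period.
Periodic rate r = 0.119/2 per half-year; n is counted in half-years.
FV = PMT × [((1+r)^n − 1)/r] = 4,500 × [(1+r)^56 − 1] / r = A$1,849,009.12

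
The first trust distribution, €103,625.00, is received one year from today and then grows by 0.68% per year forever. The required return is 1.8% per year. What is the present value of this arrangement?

Periodic rate r = 0.018 per year.
Growing perpetuity (Gordon): PV = PMT₁ / (r − g) = 103,625 / (r − 0.0068) = €9,252,232.14.

€9,252,232.14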